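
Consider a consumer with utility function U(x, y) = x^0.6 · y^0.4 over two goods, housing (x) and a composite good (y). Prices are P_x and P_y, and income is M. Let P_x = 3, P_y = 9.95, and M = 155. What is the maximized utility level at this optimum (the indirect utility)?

V = 16.3172

MU_x/MU_y = (0.6·y)/(0.4·x); tangency sets this equal to P_x/P_y.
Rearranging, P_y·y = (2/3)·P_x·x. Substituting into the budget gives P_x·x·(1 + (2/3)) = M.
Demand: x*(P_x,P_y,M) = 0.6·M/P_x and y* = 0.4·M/P_y.
At P_x=3, P_y=9.95, M=155: x* = 0.6·155/3 = 31, y* = 6.2312.
Utility at the optimum: U(31, 6.2312) = 16.3172.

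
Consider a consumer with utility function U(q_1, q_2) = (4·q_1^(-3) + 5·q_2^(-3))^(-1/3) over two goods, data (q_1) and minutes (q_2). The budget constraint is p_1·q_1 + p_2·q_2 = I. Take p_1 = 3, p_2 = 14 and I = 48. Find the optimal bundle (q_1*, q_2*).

q_1* = 3.672, q_2* = 2.6417

MU_q_1 ∝ 4·q_1^(-4), MU_q_2 ∝ 5·q_2^(-4), so MRS = (4/5)·(q_2/q_1)^(4) = p_1/p_2.
Hence q_2/q_1 = ((5/4)·p_1/p_2)^(1/(4)), i.e. raised to the 0.25 power.
Substitute q_2 = (q_2/q_1)·q_1 into the budget: q_1* = I/(p_1 + p_2·(q_2/q_1)).
Numerically q_2/q_1 = 0.719409, so q_1* = 48/(3 + 14·0.719409) = 3.672 and q_2* = 0.719409·3.672 = 2.6417.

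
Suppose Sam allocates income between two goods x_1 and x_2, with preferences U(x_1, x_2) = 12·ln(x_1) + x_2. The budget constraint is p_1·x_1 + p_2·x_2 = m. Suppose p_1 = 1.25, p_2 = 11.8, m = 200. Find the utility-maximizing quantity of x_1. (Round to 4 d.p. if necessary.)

x_1* = 113.28

MU_x_1 = 12/x_1, MU_x_2 = 1. Tangency: 12/x_1 = p_1/p_2.
So x_1*(p_1,p_2) = 12·p_2/p_1, independent of income; and x_2* = (m − 12·p_2)/p_2.
At the given prices: x_1* = 12·11.8/1.25 = 113.28.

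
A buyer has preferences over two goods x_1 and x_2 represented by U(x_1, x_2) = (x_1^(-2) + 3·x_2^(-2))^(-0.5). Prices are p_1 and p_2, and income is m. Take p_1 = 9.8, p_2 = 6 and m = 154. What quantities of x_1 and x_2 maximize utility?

x_1* = 7.7035, x_2* = 13.0843

From the CES first-order condition, (1/3)·(x_2/x_1)^(3) = p_1/p_2.
Solve for the ratio: x_2/x_1 = [3·p_1/p_2]^(1/3).
Substitute x_2 = (x_2/x_1)·x_1 into the budget: x_1* = m/(p_1 + p_2·(x_2/x_1)).
Numerically x_2/x_1 = 1.698499, so x_1* = 154/(9.8 + 6·1.698499) = 7.7035 and x_2* = 1.698499·7.7035 = 13.0843.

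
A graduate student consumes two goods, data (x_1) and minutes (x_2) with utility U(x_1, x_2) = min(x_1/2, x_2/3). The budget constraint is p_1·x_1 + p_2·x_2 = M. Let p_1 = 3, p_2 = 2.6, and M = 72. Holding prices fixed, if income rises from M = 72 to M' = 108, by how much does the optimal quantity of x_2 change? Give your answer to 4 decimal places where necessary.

Leontief preferences: the optimum is at the kink where x_1/2 = x_2/3, i.e. x_2 = (3/2)·x_1.
Budget: p_1·x_1 + p_2·(3/2)·x_1 = M, so (2·p_1 + 3·p_2)·x_1 = 2·M.
Demand: x_1*(p_1,p_2,M) = 2·M/(2·p_1 + 3·p_2), x_2* = 3·M/(2·p_1 + 3·p_2).
Here 2·3 + 3·2.6 = 13.8, giving x_2* = 15.6522.
At M' = 108: x_2* = 23.4783. Change: 23.4783 − 15.6522 = 7.8261.

Δx_2* = 7.8261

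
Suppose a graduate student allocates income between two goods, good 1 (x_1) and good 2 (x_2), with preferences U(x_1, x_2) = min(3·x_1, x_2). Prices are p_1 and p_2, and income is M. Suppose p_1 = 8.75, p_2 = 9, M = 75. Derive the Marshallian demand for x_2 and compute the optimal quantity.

With perfect complements, no substitution: consume in ratio x_1:x_2 = 1:3.
Budget: p_1·x_1 + p_2·3·x_1 = M, so (p_1 + 3·p_2)·x_1 = M.
Demand: x_1*(p_1,p_2,M) = M/(p_1 + 3·p_2), x_2* = 3·M/(p_1 + 3·p_2).
Here 8.75 + 3·9 = 35.75, giving x_2* = 6.2937.

x_2* = 6.2937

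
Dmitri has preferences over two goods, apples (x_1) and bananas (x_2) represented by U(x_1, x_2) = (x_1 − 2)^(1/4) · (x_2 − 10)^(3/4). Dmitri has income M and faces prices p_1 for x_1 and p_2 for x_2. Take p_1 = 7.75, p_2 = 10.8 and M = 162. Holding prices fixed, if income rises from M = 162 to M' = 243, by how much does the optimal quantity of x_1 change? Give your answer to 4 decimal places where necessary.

After buying the subsistence bundle (2, 10), a share 0.25 of the remaining income goes to x_1: x_1* = 2 + 0.25·(M − 2p_1 − 10p_2)/p_1.
Discretionary income = 162 − 2·7.75 − 10·10.8 = 38.5; x_1* = 2 + 0.25·38.5/7.75 = 3.2419.
At M' = 243: x_1* = 5.8548. Change: 5.8548 − 3.2419 = 2.6129.

Δx_1* = 2.6129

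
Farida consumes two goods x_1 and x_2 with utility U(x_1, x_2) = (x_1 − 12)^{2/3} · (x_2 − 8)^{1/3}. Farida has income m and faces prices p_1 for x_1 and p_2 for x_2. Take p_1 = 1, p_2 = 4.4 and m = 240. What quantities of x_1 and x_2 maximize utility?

This is Cobb-Douglas in (x_1−12, x_2−8): tangency gives 2/3·p_2·(x_2−8) = 1/3·p_1·(x_1−12).
Substituting into the budget: x_1* = 12 + 2/3·(m − 12·p_1 − 8·p_2)/p_1, and x_2* = 8 + 1/3·(…)/p_2.
Discretionary income = 240 − 12·1 − 8·4.4 = 192.8; x_1* = 12 + 2/3·192.8/1 = 140.5333; x_2* = 8 + 1/3·192.8/4.4 = 22.6061.

x_1* = 140.5333, x_2* = 22.6061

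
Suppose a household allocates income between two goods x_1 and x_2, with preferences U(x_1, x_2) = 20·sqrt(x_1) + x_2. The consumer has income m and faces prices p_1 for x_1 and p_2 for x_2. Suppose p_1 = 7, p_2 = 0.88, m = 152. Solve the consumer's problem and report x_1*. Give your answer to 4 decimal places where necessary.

x_1* = 1.5804

Set MRS = p_1/p_2: 10·x_1^(−1/2) = p_1/p_2.
Thus x_1* = (10·p_2/p_1)² — independent of m — with the rest of income spent on x_2.
Plugging in: x_1* = (10·0.88/7)² = 1.5804.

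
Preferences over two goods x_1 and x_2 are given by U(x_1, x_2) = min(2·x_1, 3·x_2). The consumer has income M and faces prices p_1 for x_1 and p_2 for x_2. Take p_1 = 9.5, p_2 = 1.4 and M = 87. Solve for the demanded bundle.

x_1* = 8.3387, x_2* = 5.5591

With perfect complements, no substitution: consume in ratio x_1:x_2 = 3:2.
Budget: p_1·x_1 + p_2·(2/3)·x_1 = M, so (3·p_1 + 2·p_2)·x_1 = 3·M.
Demand: x_1*(p_1,p_2,M) = 3·M/(3·p_1 + 2·p_2), x_2* = 2·M/(3·p_1 + 2·p_2).
Here 3·9.5 + 2·1.4 = 31.3, giving x_1* = 8.3387 and x_2* = 5.5591.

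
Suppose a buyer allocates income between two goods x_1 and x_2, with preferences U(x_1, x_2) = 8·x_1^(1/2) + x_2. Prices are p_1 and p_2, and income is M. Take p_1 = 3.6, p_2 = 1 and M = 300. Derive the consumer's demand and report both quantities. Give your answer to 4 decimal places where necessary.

MU_x_1 = 4/√x_1, MU_x_2 = 1. Tangency: 4/√x_1 = p_1/p_2.
Solve: √x_1 = 4·p_2/p_1, so x_1*(p_1,p_2) = (4·p_2/p_1)², and x_2* = (M − p_1·x_1*)/p_2.
Plugging in: x_1* = (4·1/3.6)² = 1.2346, x_2* = 295.5556.

x_1* = 1.2346, x_2* = 295.5556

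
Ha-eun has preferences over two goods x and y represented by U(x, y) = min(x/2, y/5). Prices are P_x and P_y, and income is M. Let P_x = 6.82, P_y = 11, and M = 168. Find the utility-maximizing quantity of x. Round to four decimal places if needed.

x* = 4.8951

Leontief preferences: the optimum is at the kink where x/2 = y/5, i.e. y = (5/2)·x.
Budget: P_x·x + P_y·(5/2)·x = M, so (2·P_x + 5·P_y)·x = 2·M.
Demand: x*(P_x,P_y,M) = 2·M/(2·P_x + 5·P_y), y* = 5·M/(2·P_x + 5·P_y).
Here 2·6.82 + 5·11 = 68.64, giving x* = 4.8951.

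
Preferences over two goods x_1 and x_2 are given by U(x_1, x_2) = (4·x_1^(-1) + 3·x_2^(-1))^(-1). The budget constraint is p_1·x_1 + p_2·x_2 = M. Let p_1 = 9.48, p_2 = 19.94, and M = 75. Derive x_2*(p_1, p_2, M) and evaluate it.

From the CES first-order condition, (4/3)·(x_2/x_1)^(2) = p_1/p_2.
Hence x_2/x_1 = ((3/4)·p_1/p_2)^(1/(2)), i.e. raised to the 0.5 power.
Substitute x_2 = (x_2/x_1)·x_1 into the budget: x_1* = M/(p_1 + p_2·(x_2/x_1)).
Numerically x_2/x_1 = 0.597135, so x_1* = 75/(9.48 + 19.94·0.597135) = 3.5068 and x_2* = 0.597135·3.5068 = 2.094.

x_2* = 2.094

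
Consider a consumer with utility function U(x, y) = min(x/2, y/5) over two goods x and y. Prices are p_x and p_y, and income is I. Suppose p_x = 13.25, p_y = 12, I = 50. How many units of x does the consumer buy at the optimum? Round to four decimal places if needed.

Demand: x*(p_x,p_y,I) = 2·I/(2·p_x + 5·p_y), y* = 5·I/(2·p_x + 5·p_y).
Here 2·13.25 + 5·12 = 86.5, giving x* = 1.1561.

x* = 1.1561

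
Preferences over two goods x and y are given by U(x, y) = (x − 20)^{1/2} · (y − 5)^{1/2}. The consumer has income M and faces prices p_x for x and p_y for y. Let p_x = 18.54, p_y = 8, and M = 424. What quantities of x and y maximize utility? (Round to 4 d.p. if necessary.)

This is Cobb-Douglas in (x−20, y−5): tangency gives 0.5·p_y·(y−5) = 0.5·p_x·(x−20).
After buying the subsistence bundle (20, 5), a share 0.5 of the remaining income goes to x: x* = 20 + 0.5·(M − 20p_x − 5p_y)/p_x.
Discretionary income = 424 − 20·18.54 − 5·8 = 13.2; x* = 20 + 0.5·13.2/18.54 = 20.356; y* = 5 + 0.5·13.2/8 = 5.825.

x* = 20.356, y* = 5.825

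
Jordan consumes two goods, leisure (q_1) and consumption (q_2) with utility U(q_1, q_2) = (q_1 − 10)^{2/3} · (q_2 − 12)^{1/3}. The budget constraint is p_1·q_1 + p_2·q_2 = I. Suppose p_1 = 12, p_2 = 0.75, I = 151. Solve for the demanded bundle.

q_1* = 11.2222, q_2* = 21.7778

This is Cobb-Douglas in (q_1−10, q_2−12): tangency gives 2/3·p_2·(q_2−12) = 1/3·p_1·(q_1−10).
Substituting into the budget: q_1* = 10 + 2/3·(I − 10·p_1 − 12·p_2)/p_1, and q_2* = 12 + 1/3·(…)/p_2.
Discretionary income = 151 − 10·12 − 12·0.75 = 22; q_1* = 10 + 2/3·22/12 = 11.2222; q_2* = 12 + 1/3·22/0.75 = 21.7778.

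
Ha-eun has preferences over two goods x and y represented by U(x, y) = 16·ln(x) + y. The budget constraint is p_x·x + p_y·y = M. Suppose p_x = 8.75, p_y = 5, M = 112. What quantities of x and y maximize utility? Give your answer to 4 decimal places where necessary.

x* = 9.1429, y* = 6.4

MU_x = 16/x, MU_y = 1. Tangency: 16/x = p_x/p_y.
So x*(p_x,p_y) = 16·p_y/p_x, independent of income; and y* = (M − 16·p_y)/p_y.
At the given prices: x* = 16·5/8.75 = 9.1429, and y* = 6.4.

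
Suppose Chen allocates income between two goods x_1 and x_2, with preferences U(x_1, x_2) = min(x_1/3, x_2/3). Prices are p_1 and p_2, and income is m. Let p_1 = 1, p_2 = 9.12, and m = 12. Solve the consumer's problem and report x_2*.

x_2* = 1.1858

Leontief preferences: the optimum is at the kink where x_1/3 = x_2/3, i.e. x_2 = x_1.
Budget: p_1·x_1 + p_2·x_1 = m, so (3·p_1 + 3·p_2)·x_1 = 3·m.
Demand: x_1*(p_1,p_2,m) = 3·m/(3·p_1 + 3·p_2), x_2* = 3·m/(3·p_1 + 3·p_2).
Here 3·1 + 3·9.12 = 30.36, giving x_2* = 1.1858.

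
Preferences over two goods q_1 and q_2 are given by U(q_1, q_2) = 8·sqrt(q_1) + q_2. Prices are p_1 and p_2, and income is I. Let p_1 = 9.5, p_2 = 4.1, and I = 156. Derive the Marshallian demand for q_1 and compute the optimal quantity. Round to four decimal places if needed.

q_1* = 2.9802

Solve: √q_1 = 4·p_2/p_1, so q_1*(p_1,p_2) = (4·p_2/p_1)², and q_2* = (I − p_1·q_1*)/p_2.
Plugging in: q_1* = (4·4.1/9.5)² = 2.9802.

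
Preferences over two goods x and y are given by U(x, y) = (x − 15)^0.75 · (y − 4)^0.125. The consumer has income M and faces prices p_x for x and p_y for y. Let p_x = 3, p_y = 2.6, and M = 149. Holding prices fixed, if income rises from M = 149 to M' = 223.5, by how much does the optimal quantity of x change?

Let x' = x−15, y' = y−4. MRS = 6·y'/x' = p_x/p_y.
After buying the subsistence bundle (15, 4), a share 6/7 of the remaining income goes to x: x* = 15 + 6/7·(M − 15p_x − 4p_y)/p_x.
Discretionary income = 149 − 15·3 − 4·2.6 = 93.6; x* = 15 + 6/7·93.6/3 = 41.7429.
At M' = 223.5: x* = 63.0286. Change: 63.0286 − 41.7429 = 21.2857.

Δx* = 21.2857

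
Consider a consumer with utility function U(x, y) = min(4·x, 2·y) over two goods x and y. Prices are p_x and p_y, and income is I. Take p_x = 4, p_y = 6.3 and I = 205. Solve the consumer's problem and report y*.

Leontief preferences: the optimum is at the kink where x/2 = y/4, i.e. y = 2·x.
Budget: p_x·x + p_y·2·x = I, so (2·p_x + 4·p_y)·x = 2·I.
Demand: x*(p_x,p_y,I) = 2·I/(2·p_x + 4·p_y), y* = 4·I/(2·p_x + 4·p_y).
Here 2·4 + 4·6.3 = 33.2, giving y* = 24.6988.

y* = 24.6988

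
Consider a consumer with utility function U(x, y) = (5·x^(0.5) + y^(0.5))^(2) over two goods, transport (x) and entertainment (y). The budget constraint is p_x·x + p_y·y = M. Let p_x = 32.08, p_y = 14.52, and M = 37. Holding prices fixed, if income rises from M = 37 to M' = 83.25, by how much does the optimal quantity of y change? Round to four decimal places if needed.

Δy* = 0.2586

With the ratio pinned down, the budget gives x* = M/(p_x + p_y·(y/x)) and y* = (y/x)·x*.
Numerically y/x = 0.195252, so x* = 37/(32.08 + 14.52·0.195252) = 1.0597 and y* = 0.195252·1.0597 = 0.2069.
At M' = 83.25: y* = 0.4656. Change: 0.4656 − 0.2069 = 0.2586.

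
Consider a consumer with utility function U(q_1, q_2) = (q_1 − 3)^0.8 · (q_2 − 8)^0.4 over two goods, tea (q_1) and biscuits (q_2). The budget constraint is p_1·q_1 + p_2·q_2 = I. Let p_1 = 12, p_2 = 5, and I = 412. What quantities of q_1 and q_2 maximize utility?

MRS = 2·(q_2−8)/(q_1−3). Tangency with p_1/p_2 gives q_2−8 = (1/2)·(p_1/p_2)·(q_1−3).
After buying the subsistence bundle (3, 8), a share 2/3 of the remaining income goes to q_1: q_1* = 3 + 2/3·(I − 3p_1 − 8p_2)/p_1.
Discretionary income = 412 − 3·12 − 8·5 = 336; q_1* = 3 + 2/3·336/12 = 21.6667; q_2* = 8 + 1/3·336/5 = 30.4.

q_1* = 21.6667, q_2* = 30.4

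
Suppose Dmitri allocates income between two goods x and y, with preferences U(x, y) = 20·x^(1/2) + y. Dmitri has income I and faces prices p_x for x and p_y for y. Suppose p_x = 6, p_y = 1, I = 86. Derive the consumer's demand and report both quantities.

x* = 2.7778, y* = 69.3333

Solve: √x = 10·p_y/p_x, so x*(p_x,p_y) = (10·p_y/p_x)², and y* = (I − p_x·x*)/p_y.
Plugging in: x* = (10·1/6)² = 2.7778, y* = 69.3333.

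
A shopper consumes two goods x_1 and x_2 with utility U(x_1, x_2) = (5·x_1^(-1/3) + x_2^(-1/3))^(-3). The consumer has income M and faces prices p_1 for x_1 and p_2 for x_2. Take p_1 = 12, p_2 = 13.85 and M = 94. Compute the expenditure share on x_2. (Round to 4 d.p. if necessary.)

MRS = MU_x_1/MU_x_2 = 5·(x_2/x_1)^(4/3). Set equal to p_1/p_2.
Solve for the ratio: x_2/x_1 = [(1/5)·p_1/p_2]^(0.75).
Substitute x_2 = (x_2/x_1)·x_1 into the budget: x_1* = M/(p_1 + p_2·(x_2/x_1)).
Numerically x_2/x_1 = 0.268578, so x_1* = 94/(12 + 13.85·0.268578) = 5.9797 and x_2* = 0.268578·5.9797 = 1.606.
Expenditure on x_2: 13.85·1.606 = 22.2434; share = 0.2366.

share on x_2 = 0.2366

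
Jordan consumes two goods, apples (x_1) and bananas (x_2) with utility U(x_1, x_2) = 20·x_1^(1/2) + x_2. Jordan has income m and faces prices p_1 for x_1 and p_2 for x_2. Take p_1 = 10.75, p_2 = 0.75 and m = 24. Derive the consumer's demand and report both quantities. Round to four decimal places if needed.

MU_x_1 = 10/√x_1, MU_x_2 = 1. Tangency: 10/√x_1 = p_1/p_2.
Thus x_1* = (10·p_2/p_1)² — independent of m — with the rest of income spent on x_2.
Plugging in: x_1* = (10·0.75/10.75)² = 0.4867, x_2* = 25.0233.

x_1* = 0.4867, x_2* = 25.0233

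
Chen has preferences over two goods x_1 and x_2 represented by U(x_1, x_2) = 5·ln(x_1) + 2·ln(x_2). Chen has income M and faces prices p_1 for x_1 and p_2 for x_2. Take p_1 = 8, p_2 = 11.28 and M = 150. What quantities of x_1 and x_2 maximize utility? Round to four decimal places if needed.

The MRS is (5/2)·x_2/x_1. Set MRS = p_1/p_2.
So 5·p_2·x_2 = 2·p_1·x_1; combined with the budget, a share 5/7 of income goes to x_1.
Demand: x_1*(p_1,p_2,M) = 5/7·M/p_1 and x_2* = 2/7·M/p_2.
At p_1=8, p_2=11.28, M=150: x_1* = 5/7·150/8 = 13.3929, x_2* = 3.7994.

x_1* = 13.3929, x_2* = 3.7994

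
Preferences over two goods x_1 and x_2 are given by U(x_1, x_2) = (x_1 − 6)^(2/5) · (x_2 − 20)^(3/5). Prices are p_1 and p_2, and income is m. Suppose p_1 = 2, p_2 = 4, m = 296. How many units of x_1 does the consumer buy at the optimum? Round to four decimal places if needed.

x_1* = 46.8

Let x_1' = x_1−6, x_2' = x_2−20. MRS = (2/3)·x_2'/x_1' = p_1/p_2.
Substituting into the budget: x_1* = 6 + 0.4·(m − 6·p_1 − 20·p_2)/p_1, and x_2* = 20 + 0.6·(…)/p_2.
Discretionary income = 296 − 6·2 − 20·4 = 204; x_1* = 6 + 0.4·204/2 = 46.8.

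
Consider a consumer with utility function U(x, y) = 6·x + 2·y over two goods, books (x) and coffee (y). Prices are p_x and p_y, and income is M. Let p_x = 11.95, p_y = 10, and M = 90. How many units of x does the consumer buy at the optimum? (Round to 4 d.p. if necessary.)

x gives more utility per dollar, so spend all income on x: x* = M/p_x, y* = 0.
Numerically: x* = 7.5314, y* = 0.

x* = 7.5314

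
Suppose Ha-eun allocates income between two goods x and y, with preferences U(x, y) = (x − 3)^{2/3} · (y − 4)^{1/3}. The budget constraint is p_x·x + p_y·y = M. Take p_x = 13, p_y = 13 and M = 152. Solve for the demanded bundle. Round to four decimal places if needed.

x* = 6.1282, y* = 5.5641

Substituting into the budget: x* = 3 + 2/3·(M − 3·p_x − 4·p_y)/p_x, and y* = 4 + 1/3·(…)/p_y.
Discretionary income = 152 − 3·13 − 4·13 = 61; x* = 3 + 2/3·61/13 = 6.1282; y* = 4 + 1/3·61/13 = 5.5641.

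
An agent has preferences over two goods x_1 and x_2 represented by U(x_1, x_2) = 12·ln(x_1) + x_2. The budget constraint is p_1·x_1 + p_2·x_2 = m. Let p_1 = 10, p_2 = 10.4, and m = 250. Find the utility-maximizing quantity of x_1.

x_1* = 12.48

Set MRS = p_1/p_2: (12/x_1)/1 = p_1/p_2.
So x_1*(p_1,p_2) = 12·p_2/p_1, independent of income; and x_2* = (m − 12·p_2)/p_2.
At the given prices: x_1* = 12·10.4/10 = 12.48.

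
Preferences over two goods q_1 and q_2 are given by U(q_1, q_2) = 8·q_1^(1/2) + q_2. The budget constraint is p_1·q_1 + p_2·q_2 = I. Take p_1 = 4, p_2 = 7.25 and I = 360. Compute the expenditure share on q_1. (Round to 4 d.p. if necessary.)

share on q_1 = 0.584

MU_q_1 = 4/√q_1, MU_q_2 = 1. Tangency: 4/√q_1 = p_1/p_2.
Solve: √q_1 = 4·p_2/p_1, so q_1*(p_1,p_2) = (4·p_2/p_1)², and q_2* = (I − p_1·q_1*)/p_2.
Plugging in: q_1* = (4·7.25/4)² = 52.5625, q_2* = 20.6552.
Expenditure on q_1: 4·52.5625 = 210.25; share = 0.584.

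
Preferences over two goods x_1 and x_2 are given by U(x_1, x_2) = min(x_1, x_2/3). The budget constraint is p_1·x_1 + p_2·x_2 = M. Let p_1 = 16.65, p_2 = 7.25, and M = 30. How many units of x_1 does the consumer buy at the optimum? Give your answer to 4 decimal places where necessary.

Leontief preferences: the optimum is at the kink where x_1/1 = x_2/3, i.e. x_2 = 3·x_1.
Budget: p_1·x_1 + p_2·3·x_1 = M, so (p_1 + 3·p_2)·x_1 = M.
Demand: x_1*(p_1,p_2,M) = M/(p_1 + 3·p_2), x_2* = 3·M/(p_1 + 3·p_2).
Here 16.65 + 3·7.25 = 38.4, giving x_1* = 0.7812.

x_1* = 0.7812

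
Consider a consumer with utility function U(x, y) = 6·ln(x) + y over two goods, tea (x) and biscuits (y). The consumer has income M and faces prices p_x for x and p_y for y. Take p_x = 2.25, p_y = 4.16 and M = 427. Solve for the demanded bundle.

x* = 11.0933, y* = 96.6442

Set MRS = p_x/p_y: (6/x)/1 = p_x/p_y.
So x*(p_x,p_y) = 6·p_y/p_x, independent of income; and y* = (M − 6·p_y)/p_y.
At the given prices: x* = 6·4.16/2.25 = 11.0933, and y* = 96.6442.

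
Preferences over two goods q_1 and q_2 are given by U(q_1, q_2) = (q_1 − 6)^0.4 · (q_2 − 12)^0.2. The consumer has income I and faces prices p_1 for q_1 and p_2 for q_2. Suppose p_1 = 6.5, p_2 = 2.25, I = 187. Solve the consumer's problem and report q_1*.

MRS = 2·(q_2−12)/(q_1−6). Tangency with p_1/p_2 gives q_2−12 = (1/2)·(p_1/p_2)·(q_1−6).
Substituting into the budget: q_1* = 6 + 2/3·(I − 6·p_1 − 12·p_2)/p_1, and q_2* = 12 + 1/3·(…)/p_2.
Discretionary income = 187 − 6·6.5 − 12·2.25 = 121; q_1* = 6 + 2/3·121/6.5 = 18.4103.

q_1* = 18.4103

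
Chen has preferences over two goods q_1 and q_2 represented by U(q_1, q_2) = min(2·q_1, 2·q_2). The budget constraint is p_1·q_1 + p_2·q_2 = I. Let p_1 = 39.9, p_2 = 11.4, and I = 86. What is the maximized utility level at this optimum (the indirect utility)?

V = 3.3528

With perfect complements, no substitution: consume in ratio q_1:q_2 = 2:2.
Budget: p_1·q_1 + p_2·q_1 = I, so (2·p_1 + 2·p_2)·q_1 = 2·I.
Demand: q_1*(p_1,p_2,I) = 2·I/(2·p_1 + 2·p_2), q_2* = 2·I/(2·p_1 + 2·p_2).
Here 2·39.9 + 2·11.4 = 102.6, giving q_1* = 1.6764 and q_2* = 1.6764.
Utility at the optimum: U(1.6764, 1.6764) = 3.3528.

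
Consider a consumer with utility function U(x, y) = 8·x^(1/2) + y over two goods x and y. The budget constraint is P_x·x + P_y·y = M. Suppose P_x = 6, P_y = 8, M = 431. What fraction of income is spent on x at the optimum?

Utility is quasi-linear in y; the FOC for x is 4/√x = P_x/P_y.
Thus x* = (4·P_y/P_x)² — independent of M — with the rest of income spent on y.
Plugging in: x* = (4·8/6)² = 28.4444, y* = 32.5417.
Expenditure on x: 6·28.4444 = 170.6667; share = 0.396.

share on x = 0.396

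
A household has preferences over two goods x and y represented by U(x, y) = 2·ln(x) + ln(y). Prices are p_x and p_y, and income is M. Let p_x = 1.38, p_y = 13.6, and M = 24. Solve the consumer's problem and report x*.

The MRS is 2·y/x. Set MRS = p_x/p_y.
So 2·p_y·y = p_x·x; combined with the budget, a share 2/3 of income goes to x.
Demand: x*(p_x,p_y,M) = 2/3·M/p_x and y* = 1/3·M/p_y.
At p_x=1.38, p_y=13.6, M=24: x* = 2/3·24/1.38 = 11.5942.

x* = 11.5942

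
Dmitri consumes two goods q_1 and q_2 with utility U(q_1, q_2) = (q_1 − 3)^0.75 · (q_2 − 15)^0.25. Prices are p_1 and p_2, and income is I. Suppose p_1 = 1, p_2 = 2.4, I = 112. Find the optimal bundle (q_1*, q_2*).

MRS = 3·(q_2−15)/(q_1−3). Tangency with p_1/p_2 gives q_2−15 = (1/3)·(p_1/p_2)·(q_1−3).
Substituting into the budget: q_1* = 3 + 0.75·(I − 3·p_1 − 15·p_2)/p_1, and q_2* = 15 + 0.25·(…)/p_2.
Discretionary income = 112 − 3·1 − 15·2.4 = 73; q_1* = 3 + 0.75·73/1 = 57.75; q_2* = 15 + 0.25·73/2.4 = 22.6042.

q_1* = 57.75, q_2* = 22.6042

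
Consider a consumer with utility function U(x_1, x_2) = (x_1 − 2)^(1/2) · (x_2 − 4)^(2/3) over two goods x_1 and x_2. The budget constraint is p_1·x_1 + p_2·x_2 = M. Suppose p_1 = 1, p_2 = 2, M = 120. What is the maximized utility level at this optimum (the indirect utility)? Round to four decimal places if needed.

V = 68.3793

Let x_1' = x_1−2, x_2' = x_2−4. MRS = (3/4)·x_2'/x_1' = p_1/p_2.
After buying the subsistence bundle (2, 4), a share 3/7 of the remaining income goes to x_1: x_1* = 2 + 3/7·(M − 2p_1 − 4p_2)/p_1.
Discretionary income = 120 − 2·1 − 4·2 = 110; x_1* = 2 + 3/7·110/1 = 49.1429; x_2* = 4 + 4/7·110/2 = 35.4286.
Utility at the optimum: U(49.1429, 35.4286) = 68.3793.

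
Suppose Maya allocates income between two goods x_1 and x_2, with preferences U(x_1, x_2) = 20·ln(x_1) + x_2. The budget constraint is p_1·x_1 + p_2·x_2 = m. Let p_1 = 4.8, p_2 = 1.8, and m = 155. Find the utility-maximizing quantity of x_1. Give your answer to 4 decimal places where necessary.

Set MRS = p_1/p_2: (20/x_1)/1 = p_1/p_2.
So x_1*(p_1,p_2) = 20·p_2/p_1, independent of income; and x_2* = (m − 20·p_2)/p_2.
At the given prices: x_1* = 20·1.8/4.8 = 7.5.

x_1* = 7.5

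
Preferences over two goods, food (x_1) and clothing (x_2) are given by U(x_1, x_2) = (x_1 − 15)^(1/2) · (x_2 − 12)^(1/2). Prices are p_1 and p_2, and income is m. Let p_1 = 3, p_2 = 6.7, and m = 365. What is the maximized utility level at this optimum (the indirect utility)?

This is Cobb-Douglas in (x_1−15, x_2−12): tangency gives 0.5·p_2·(x_2−12) = 0.5·p_1·(x_1−15).
After buying the subsistence bundle (15, 12), a share 0.5 of the remaining income goes to x_1: x_1* = 15 + 0.5·(m − 15p_1 − 12p_2)/p_1.
Discretionary income = 365 − 15·3 − 12·6.7 = 239.6; x_1* = 15 + 0.5·239.6/3 = 54.9333; x_2* = 12 + 0.5·239.6/6.7 = 29.8806.
Utility at the optimum: U(54.9333, 29.8806) = 26.7214.

V = 26.7214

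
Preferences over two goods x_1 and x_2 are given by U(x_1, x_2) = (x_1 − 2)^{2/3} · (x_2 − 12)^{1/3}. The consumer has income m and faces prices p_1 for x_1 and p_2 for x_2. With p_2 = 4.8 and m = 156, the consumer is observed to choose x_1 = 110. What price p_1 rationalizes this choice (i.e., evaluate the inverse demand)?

p_1 = 0.6

Let x_1' = x_1−2, x_2' = x_2−12. MRS = 2·x_2'/x_1' = p_1/p_2.
After buying the subsistence bundle (2, 12), a share 2/3 of the remaining income goes to x_1: x_1* = 2 + 2/3·(m − 2p_1 − 12p_2)/p_1.
Set x_1* = 110 in the demand function and solve for p_1: p_1 = 0.6.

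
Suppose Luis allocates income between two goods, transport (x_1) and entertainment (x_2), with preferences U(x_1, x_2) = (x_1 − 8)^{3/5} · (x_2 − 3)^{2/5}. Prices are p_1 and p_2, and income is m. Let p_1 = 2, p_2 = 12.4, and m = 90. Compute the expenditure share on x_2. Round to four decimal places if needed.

share on x_2 = 0.5769

This is Cobb-Douglas in (x_1−8, x_2−3): tangency gives 0.6·p_2·(x_2−3) = 0.4·p_1·(x_1−8).
After buying the subsistence bundle (8, 3), a share 0.6 of the remaining income goes to x_1: x_1* = 8 + 0.6·(m − 8p_1 − 3p_2)/p_1.
Discretionary income = 90 − 8·2 − 3·12.4 = 36.8; x_1* = 8 + 0.6·36.8/2 = 19.04; x_2* = 3 + 0.4·36.8/12.4 = 4.1871.
Expenditure on x_2: 12.4·4.1871 = 51.92; share = 0.5769.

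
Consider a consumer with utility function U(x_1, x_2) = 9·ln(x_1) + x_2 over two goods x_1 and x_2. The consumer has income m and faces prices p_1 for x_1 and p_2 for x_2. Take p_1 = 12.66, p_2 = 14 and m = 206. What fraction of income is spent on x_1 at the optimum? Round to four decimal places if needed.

Set MRS = p_1/p_2: (9/x_1)/1 = p_1/p_2.
So x_1*(p_1,p_2) = 9·p_2/p_1, independent of income; and x_2* = (m − 9·p_2)/p_2.
At the given prices: x_1* = 9·14/12.66 = 9.9526, and x_2* = 5.7143.
Expenditure on x_1: 12.66·9.9526 = 126; share = 0.6117.

share on x_1 = 0.6117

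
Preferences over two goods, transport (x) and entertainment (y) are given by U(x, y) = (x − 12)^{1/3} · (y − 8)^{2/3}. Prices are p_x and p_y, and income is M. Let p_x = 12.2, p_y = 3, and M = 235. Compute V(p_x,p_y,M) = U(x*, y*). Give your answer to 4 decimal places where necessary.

V = 7.1383

MRS = (1/2)·(y−8)/(x−12). Tangency with p_x/p_y gives y−8 = 2·(p_x/p_y)·(x−12).
Substituting into the budget: x* = 12 + 1/3·(M − 12·p_x − 8·p_y)/p_x, and y* = 8 + 2/3·(…)/p_y.
Discretionary income = 235 − 12·12.2 − 8·3 = 64.6; x* = 12 + 1/3·64.6/12.2 = 13.765; y* = 8 + 2/3·64.6/3 = 22.3556.
Utility at the optimum: U(13.765, 22.3556) = 7.1383.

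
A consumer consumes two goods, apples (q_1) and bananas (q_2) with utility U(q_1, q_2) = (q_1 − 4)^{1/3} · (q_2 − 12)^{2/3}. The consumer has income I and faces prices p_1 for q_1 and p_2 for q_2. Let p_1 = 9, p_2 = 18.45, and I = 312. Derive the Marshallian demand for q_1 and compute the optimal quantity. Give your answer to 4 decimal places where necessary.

MRS = (1/2)·(q_2−12)/(q_1−4). Tangency with p_1/p_2 gives q_2−12 = 2·(p_1/p_2)·(q_1−4).
Substituting into the budget: q_1* = 4 + 1/3·(I − 4·p_1 − 12·p_2)/p_1, and q_2* = 12 + 2/3·(…)/p_2.
Discretionary income = 312 − 4·9 − 12·18.45 = 54.6; q_1* = 4 + 1/3·54.6/9 = 6.0222.

q_1* = 6.0222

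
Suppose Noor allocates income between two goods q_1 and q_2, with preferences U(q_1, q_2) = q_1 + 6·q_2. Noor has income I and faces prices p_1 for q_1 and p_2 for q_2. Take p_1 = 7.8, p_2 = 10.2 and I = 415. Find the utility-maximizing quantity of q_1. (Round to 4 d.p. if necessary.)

Perfect substitutes: compare marginal utility per dollar. 1/p_1 vs 6/p_2 → 0.1282 vs 0.5882.
q_2 gives more utility per dollar, so spend all income on q_2: q_2* = I/p_2, q_1* = 0.
Numerically: q_1* = 0, q_2* = 40.6863.

q_1* = 0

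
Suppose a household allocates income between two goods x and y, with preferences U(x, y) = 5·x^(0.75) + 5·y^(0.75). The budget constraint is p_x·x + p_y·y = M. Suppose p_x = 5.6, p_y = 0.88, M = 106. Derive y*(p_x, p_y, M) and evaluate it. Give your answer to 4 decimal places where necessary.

From the CES first-order condition, (y/x)^(0.25) = p_x/p_y.
Solve for the ratio: y/x = [p_x/p_y]^(4).
Substitute y = (y/x)·x into the budget: x* = M/(p_x + p_y·(y/x)).
Numerically y/x = 1639.915306, so x* = 106/(5.6 + 0.88·1639.915306) = 0.0732 and y* = 1639.915306·0.0732 = 119.9889.

y* = 119.9889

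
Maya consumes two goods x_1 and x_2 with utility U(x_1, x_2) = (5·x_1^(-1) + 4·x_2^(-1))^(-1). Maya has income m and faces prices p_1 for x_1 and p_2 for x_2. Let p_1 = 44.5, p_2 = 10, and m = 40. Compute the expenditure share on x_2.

share on x_2 = 0.2978

MU_x_1 ∝ 5·x_1^(-2), MU_x_2 ∝ 4·x_2^(-2), so MRS = (5/4)·(x_2/x_1)^(2) = p_1/p_2.
Hence x_2/x_1 = ((4/5)·p_1/p_2)^(1/(2)), i.e. raised to the 0.5 power.
Substitute x_2 = (x_2/x_1)·x_1 into the budget: x_1* = m/(p_1 + p_2·(x_2/x_1)).
Numerically x_2/x_1 = 1.886796, so x_1* = 40/(44.5 + 10·1.886796) = 0.6312 and x_2* = 1.886796·0.6312 = 1.191.
Expenditure on x_2: 10·1.191 = 11.9101; share = 0.2978.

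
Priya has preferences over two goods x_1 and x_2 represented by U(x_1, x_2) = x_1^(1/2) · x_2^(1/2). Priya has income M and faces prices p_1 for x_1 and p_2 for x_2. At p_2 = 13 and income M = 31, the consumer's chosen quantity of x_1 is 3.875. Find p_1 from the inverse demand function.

The MRS is x_2/x_1. Set MRS = p_1/p_2.
So 0.5·p_2·x_2 = 0.5·p_1·x_1; combined with the budget, a share 0.5 of income goes to x_1.
Demand: x_1*(p_1,p_2,M) = 0.5·M/p_1 and x_2* = 0.5·M/p_2.
Set x_1* = 3.875 in the demand function and solve for p_1: p_1 = 4.

p_1 = 4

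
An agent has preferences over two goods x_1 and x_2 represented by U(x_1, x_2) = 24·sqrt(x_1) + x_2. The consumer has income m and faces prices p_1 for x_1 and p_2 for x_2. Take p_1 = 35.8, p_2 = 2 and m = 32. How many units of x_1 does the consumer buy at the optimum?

x_1* = 0.4494

Utility is quasi-linear in x_2; the FOC for x_1 is 12/√x_1 = p_1/p_2.
Thus x_1* = (12·p_2/p_1)² — independent of m — with the rest of income spent on x_2.
Plugging in: x_1* = (12·2/35.8)² = 0.4494.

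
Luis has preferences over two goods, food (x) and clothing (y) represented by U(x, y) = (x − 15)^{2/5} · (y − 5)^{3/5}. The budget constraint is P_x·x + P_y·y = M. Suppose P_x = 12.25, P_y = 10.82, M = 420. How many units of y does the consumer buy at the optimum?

y* = 15.1007

Discretionary income = 420 − 15·12.25 − 5·10.82 = 182.15; y* = 5 + 0.6·182.15/10.82 = 15.1007.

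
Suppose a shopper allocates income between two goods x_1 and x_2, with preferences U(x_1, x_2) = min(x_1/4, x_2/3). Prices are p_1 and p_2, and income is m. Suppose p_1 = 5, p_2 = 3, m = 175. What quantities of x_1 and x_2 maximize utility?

x_1* = 24.1379, x_2* = 18.1034

Leontief preferences: the optimum is at the kink where x_1/4 = x_2/3, i.e. x_2 = (3/4)·x_1.
Budget: p_1·x_1 + p_2·(3/4)·x_1 = m, so (4·p_1 + 3·p_2)·x_1 = 4·m.
Demand: x_1*(p_1,p_2,m) = 4·m/(4·p_1 + 3·p_2), x_2* = 3·m/(4·p_1 + 3·p_2).
Here 4·5 + 3·3 = 29, giving x_1* = 24.1379 and x_2* = 18.1034.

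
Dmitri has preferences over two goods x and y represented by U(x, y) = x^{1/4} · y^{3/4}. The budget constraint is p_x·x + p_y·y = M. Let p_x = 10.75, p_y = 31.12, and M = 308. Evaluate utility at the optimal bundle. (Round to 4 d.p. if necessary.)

The MRS is (1/3)·y/x. Set MRS = p_x/p_y.
So 0.25·p_y·y = 0.75·p_x·x; combined with the budget, a share 0.25 of income goes to x.
Demand: x*(p_x,p_y,M) = 0.25·M/p_x and y* = 0.75·M/p_y.
At p_x=10.75, p_y=31.12, M=308: x* = 0.25·308/10.75 = 7.1628, y* = 7.4229.
Utility at the optimum: U(7.1628, 7.4229) = 7.357.

V = 7.357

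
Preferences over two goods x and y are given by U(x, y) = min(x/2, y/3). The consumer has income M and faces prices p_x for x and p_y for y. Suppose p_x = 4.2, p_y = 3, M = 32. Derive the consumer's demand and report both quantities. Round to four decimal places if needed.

x* = 3.6782, y* = 5.5172

Here 2·4.2 + 3·3 = 17.4, giving x* = 3.6782 and y* = 5.5172.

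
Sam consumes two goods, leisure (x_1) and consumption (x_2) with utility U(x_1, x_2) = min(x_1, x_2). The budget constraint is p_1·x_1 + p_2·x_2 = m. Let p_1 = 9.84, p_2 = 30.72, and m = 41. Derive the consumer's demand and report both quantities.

x_1* = 1.0108, x_2* = 1.0108

Leontief preferences: the optimum is at the kink where x_1/1 = x_2/1, i.e. x_2 = x_1.
Budget: p_1·x_1 + p_2·x_1 = m, so (p_1 + p_2)·x_1 = m.
Demand: x_1*(p_1,p_2,m) = m/(p_1 + p_2), x_2* = m/(p_1 + p_2).
Here 9.84 + 30.72 = 40.56, giving x_1* = 1.0108 and x_2* = 1.0108.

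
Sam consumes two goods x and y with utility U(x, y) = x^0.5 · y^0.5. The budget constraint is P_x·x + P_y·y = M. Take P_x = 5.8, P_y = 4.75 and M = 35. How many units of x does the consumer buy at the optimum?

The MRS is y/x. Set MRS = P_x/P_y.
Rearranging, P_y·y = P_x·x. Substituting into the budget gives P_x·x·(1 + 1) = M.
Demand: x*(P_x,P_y,M) = 0.5·M/P_x and y* = 0.5·M/P_y.
At P_x=5.8, P_y=4.75, M=35: x* = 0.5·35/5.8 = 3.0172.

x* = 3.0172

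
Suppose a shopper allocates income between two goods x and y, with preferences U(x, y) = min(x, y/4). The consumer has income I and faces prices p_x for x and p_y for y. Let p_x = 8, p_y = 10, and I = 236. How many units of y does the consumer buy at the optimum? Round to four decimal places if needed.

Leontief preferences: the optimum is at the kink where x/1 = y/4, i.e. y = 4·x.
Budget: p_x·x + p_y·4·x = I, so (p_x + 4·p_y)·x = I.
Demand: x*(p_x,p_y,I) = I/(p_x + 4·p_y), y* = 4·I/(p_x + 4·p_y).
Here 8 + 4·10 = 48, giving y* = 19.6667.

y* = 19.6667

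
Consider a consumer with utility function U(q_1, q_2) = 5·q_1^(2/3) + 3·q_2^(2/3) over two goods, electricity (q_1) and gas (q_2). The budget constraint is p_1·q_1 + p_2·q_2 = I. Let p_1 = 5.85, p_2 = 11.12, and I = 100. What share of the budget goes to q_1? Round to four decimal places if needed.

MU_q_1 ∝ 5·q_1^(-1/3), MU_q_2 ∝ 3·q_2^(-1/3), so MRS = (5/3)·(q_2/q_1)^(1/3) = p_1/p_2.
Solve for the ratio: q_2/q_1 = [(3/5)·p_1/p_2]^(3).
With the ratio pinned down, the budget gives q_1* = I/(p_1 + p_2·(q_2/q_1)) and q_2* = (q_2/q_1)·q_1*.
Numerically q_2/q_1 = 0.031449, so q_1* = 100/(5.85 + 11.12·0.031449) = 16.1298 and q_2* = 0.031449·16.1298 = 0.5073.
Expenditure on q_1: 5.85·16.1298 = 94.3592; share = 0.9436.

share on q_1 = 0.9436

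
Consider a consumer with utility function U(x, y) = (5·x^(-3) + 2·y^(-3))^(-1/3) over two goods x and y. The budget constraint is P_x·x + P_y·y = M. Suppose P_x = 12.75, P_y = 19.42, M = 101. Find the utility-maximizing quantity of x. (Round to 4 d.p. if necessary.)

From the CES first-order condition, (5/2)·(y/x)^(4) = P_x/P_y.
Solve for the ratio: y/x = [(2/5)·P_x/P_y]^(0.25).
Substitute y = (y/x)·x into the budget: x* = M/(P_x + P_y·(y/x)).
Numerically y/x = 0.715864, so x* = 101/(12.75 + 19.42·0.715864) = 3.7896.

x* = 3.7896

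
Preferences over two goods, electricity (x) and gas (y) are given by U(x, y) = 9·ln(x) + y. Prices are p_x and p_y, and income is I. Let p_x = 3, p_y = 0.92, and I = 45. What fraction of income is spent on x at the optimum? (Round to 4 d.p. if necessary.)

share on x = 0.184

At the given prices: x* = 9·0.92/3 = 2.76, and y* = 39.913.
Expenditure on x: 3·2.76 = 8.28; share = 0.184.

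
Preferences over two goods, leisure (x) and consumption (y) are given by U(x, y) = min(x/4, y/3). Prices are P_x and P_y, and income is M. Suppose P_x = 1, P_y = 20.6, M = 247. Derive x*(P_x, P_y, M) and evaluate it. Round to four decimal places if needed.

x* = 15.0152

With perfect complements, no substitution: consume in ratio x:y = 4:3.
Budget: P_x·x + P_y·(3/4)·x = M, so (4·P_x + 3·P_y)·x = 4·M.
Demand: x*(P_x,P_y,M) = 4·M/(4·P_x + 3·P_y), y* = 3·M/(4·P_x + 3·P_y).
Here 4·1 + 3·20.6 = 65.8, giving x* = 15.0152.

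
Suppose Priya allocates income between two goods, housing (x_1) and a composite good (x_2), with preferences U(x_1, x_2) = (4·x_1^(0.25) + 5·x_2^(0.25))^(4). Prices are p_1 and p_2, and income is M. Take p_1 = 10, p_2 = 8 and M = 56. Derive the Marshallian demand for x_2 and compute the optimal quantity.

MRS = MU_x_1/MU_x_2 = (4/5)·(x_2/x_1)^(0.75). Set equal to p_1/p_2.
Solve for the ratio: x_2/x_1 = [(5/4)·p_1/p_2]^(4/3).
With the ratio pinned down, the budget gives x_1* = M/(p_1 + p_2·(x_2/x_1)) and x_2* = (x_2/x_1)·x_1*.
Numerically x_2/x_1 = 1.813121, so x_1* = 56/(10 + 8·1.813121) = 2.2853 and x_2* = 1.813121·2.2853 = 4.1434.

x_2* = 4.1434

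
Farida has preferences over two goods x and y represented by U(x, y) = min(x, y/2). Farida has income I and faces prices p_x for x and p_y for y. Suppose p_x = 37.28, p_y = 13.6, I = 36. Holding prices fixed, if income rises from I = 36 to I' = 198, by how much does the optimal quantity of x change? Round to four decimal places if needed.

With perfect complements, no substitution: consume in ratio x:y = 1:2.
Budget: p_x·x + p_y·2·x = I, so (p_x + 2·p_y)·x = I.
Demand: x*(p_x,p_y,I) = I/(p_x + 2·p_y), y* = 2·I/(p_x + 2·p_y).
Here 37.28 + 2·13.6 = 64.48, giving x* = 0.5583.
At I' = 198: x* = 3.0707. Change: 3.0707 − 0.5583 = 2.5124.

Δx* = 2.5124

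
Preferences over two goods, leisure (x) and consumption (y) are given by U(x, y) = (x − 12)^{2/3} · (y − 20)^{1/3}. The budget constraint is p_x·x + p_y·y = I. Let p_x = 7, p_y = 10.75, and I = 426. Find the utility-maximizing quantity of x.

MRS = 2·(y−20)/(x−12). Tangency with p_x/p_y gives y−20 = (1/2)·(p_x/p_y)·(x−12).
Substituting into the budget: x* = 12 + 2/3·(I − 12·p_x − 20·p_y)/p_x, and y* = 20 + 1/3·(…)/p_y.
Discretionary income = 426 − 12·7 − 20·10.75 = 127; x* = 12 + 2/3·127/7 = 24.0952.

x* = 24.0952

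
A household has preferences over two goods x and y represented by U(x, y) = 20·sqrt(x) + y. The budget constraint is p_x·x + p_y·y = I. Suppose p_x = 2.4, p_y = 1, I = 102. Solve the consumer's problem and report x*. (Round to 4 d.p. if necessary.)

MU_x = 10/√x, MU_y = 1. Tangency: 10/√x = p_x/p_y.
Thus x* = (10·p_y/p_x)² — independent of I — with the rest of income spent on y.
Plugging in: x* = (10·1/2.4)² = 17.3611.

x* = 17.3611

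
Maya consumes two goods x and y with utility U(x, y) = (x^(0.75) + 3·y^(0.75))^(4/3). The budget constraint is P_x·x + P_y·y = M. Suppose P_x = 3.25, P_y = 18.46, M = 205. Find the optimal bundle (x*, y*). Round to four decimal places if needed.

x* = 43.7421, y* = 3.404

Numerically y/x = 0.07782, so x* = 205/(3.25 + 18.46·0.07782) = 43.7421 and y* = 0.07782·43.7421 = 3.404.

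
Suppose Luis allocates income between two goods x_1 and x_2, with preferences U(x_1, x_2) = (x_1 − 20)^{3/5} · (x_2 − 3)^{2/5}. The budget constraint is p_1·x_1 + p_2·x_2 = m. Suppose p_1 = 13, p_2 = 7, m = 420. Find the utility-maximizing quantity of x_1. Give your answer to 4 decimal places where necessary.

Let x_1' = x_1−20, x_2' = x_2−3. MRS = (3/2)·x_2'/x_1' = p_1/p_2.
Substituting into the budget: x_1* = 20 + 0.6·(m − 20·p_1 − 3·p_2)/p_1, and x_2* = 3 + 0.4·(…)/p_2.
Discretionary income = 420 − 20·13 − 3·7 = 139; x_1* = 20 + 0.6·139/13 = 26.4154.

x_1* = 26.4154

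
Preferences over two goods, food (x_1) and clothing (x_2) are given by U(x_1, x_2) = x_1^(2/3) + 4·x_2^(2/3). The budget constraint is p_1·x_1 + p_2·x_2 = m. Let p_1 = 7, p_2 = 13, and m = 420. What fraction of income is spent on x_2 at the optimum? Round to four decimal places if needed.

share on x_2 = 0.9489

From the CES first-order condition, (1/4)·(x_2/x_1)^(1/3) = p_1/p_2.
Solve for the ratio: x_2/x_1 = [4·p_1/p_2]^(3).
Substitute x_2 = (x_2/x_1)·x_1 into the budget: x_1* = m/(p_1 + p_2·(x_2/x_1)).
Numerically x_2/x_1 = 9.991807, so x_1* = 420/(7 + 13·9.991807) = 3.0681 and x_2* = 9.991807·3.0681 = 30.6556.
Expenditure on x_2: 13·30.6556 = 398.5234; share = 0.9489.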